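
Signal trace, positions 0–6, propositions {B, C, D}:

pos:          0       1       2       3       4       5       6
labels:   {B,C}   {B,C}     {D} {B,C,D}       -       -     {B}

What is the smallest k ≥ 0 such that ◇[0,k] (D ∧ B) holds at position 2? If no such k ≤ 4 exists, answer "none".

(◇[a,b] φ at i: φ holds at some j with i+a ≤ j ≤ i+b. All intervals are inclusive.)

Scan j = 2,3,… for (D ∧ B):
  j=2: fails
  j=3: holds
First hit at j=3, so smallest k = 3-2 = 1.

1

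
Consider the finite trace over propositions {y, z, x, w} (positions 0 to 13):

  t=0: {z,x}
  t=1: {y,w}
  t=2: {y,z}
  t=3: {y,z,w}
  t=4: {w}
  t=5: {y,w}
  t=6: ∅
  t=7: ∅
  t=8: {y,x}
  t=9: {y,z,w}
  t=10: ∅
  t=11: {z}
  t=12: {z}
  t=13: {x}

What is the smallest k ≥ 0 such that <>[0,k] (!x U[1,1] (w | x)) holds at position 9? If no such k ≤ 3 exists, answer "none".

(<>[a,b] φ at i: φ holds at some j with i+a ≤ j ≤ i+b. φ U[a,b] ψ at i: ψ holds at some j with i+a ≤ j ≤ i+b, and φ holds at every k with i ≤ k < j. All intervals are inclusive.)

3

Scan j = 9,10,… for (!x U[1,1] (w | x)):
  j=9: fails
  j=10: fails
  j=11: fails
  j=12: holds
First hit at j=12, so smallest k = 12-9 = 3.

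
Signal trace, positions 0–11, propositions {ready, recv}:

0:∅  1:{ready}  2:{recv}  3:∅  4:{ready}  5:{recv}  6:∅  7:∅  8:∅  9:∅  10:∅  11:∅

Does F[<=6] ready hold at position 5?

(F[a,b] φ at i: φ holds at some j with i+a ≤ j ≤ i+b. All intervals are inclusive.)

Check ready at each j in [5,11]:
  j=5: false
  j=6: false
  j=7: false
  j=8: false
  j=9: false
  j=10: false
  j=11: false
No position in the window satisfies it → formula fails.

False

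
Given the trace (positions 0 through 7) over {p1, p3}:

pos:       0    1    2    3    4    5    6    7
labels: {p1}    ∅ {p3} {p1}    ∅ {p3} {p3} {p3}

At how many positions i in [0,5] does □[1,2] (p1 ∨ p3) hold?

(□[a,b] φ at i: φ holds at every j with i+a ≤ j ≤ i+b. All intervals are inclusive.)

3

Evaluate at each i in [0,5]:
  i=0: ✗ (fails at j=1)
  i=1: ✓ (all of [2,3])
  i=2: ✗ (fails at j=4)
  i=3: ✗ (fails at j=4)
  i=4: ✓ (all of [5,6])
  i=5: ✓ (all of [6,7])
Positions where it holds: {1, 4, 5} → 3.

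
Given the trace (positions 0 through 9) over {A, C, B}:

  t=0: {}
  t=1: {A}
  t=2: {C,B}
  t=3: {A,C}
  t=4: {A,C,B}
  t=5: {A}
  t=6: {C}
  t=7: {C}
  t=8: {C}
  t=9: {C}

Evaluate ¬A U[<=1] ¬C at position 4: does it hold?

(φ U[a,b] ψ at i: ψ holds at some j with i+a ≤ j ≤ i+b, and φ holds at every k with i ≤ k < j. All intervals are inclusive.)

Need some j in [4,5] with ¬C, and ¬A at every k in [4,j-1].
  j=4: ¬C false.
  j=5: ¬C holds, but ¬A fails at k=4 → not this j.
No j in the window works → until fails.

No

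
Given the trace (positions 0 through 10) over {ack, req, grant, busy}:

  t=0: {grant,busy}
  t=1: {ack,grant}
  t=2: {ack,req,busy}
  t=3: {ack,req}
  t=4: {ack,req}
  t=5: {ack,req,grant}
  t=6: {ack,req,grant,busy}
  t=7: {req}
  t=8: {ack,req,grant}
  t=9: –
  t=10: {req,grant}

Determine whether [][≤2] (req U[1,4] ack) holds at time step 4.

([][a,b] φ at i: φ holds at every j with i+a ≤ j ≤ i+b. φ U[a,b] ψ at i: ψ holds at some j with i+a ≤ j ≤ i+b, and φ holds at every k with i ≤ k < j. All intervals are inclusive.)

Check (req U[1,4] ack) at every j in [4,6]:
  j=4: holds
  j=5: holds
  j=6: holds
All positions satisfy it → formula holds.

Holds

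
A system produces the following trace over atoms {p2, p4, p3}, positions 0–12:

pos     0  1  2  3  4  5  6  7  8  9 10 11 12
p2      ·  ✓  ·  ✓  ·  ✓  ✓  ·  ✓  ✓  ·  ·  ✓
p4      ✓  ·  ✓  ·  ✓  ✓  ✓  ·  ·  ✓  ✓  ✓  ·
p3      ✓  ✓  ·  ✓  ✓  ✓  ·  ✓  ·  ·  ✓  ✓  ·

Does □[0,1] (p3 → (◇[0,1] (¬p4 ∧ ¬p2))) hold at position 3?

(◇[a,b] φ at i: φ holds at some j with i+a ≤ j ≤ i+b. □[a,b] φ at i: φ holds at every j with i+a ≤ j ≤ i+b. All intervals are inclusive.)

Check (p3 → (◇[0,1] (¬p4 ∧ ¬p2))) at every j in [3,4]:
  j=3: antecedent true; consequent fails (none in [3,4]) → ✗
  j=4: antecedent true; consequent fails (none in [4,5]) → ✗
Fails at j=3 → formula fails.

Does not hold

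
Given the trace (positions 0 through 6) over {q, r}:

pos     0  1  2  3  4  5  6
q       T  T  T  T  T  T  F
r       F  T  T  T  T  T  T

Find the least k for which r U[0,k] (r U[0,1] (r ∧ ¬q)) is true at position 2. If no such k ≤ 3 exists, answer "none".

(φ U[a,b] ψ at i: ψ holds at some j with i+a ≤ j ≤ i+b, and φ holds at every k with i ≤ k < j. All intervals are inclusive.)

3

Need earliest j ≥ 2 with (r U[0,1] (r ∧ ¬q)), and r at every k in [2,j-1].
  j=2: rhs fails.
  j=3: rhs fails.
  j=4: rhs fails.
  j=5: rhs holds; lhs holds on [2,4]. k = 3.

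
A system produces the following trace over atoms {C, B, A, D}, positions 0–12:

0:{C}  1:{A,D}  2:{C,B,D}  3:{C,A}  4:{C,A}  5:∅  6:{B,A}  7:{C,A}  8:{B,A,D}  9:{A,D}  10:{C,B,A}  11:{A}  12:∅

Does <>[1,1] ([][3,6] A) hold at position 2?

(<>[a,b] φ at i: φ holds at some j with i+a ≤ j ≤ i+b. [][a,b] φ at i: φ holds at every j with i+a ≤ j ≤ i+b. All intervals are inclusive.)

Holds

Check [][3,6] A at each j in [3,3]:
  j=3: holds on [6,9]
Found at j=3 → formula holds.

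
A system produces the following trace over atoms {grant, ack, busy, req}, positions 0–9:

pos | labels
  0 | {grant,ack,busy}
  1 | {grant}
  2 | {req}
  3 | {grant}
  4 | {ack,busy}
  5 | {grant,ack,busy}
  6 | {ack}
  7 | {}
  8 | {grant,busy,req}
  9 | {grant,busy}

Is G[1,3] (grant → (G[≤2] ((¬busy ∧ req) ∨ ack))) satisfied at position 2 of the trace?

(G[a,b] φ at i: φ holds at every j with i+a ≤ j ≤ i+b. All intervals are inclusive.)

False

Check (grant → (G[≤2] ((¬busy ∧ req) ∨ ack))) at every j in [3,5]:
  j=3: antecedent true; consequent fails at 3 → ✗
  j=4: antecedent false → ✓
  j=5: antecedent true; consequent fails at 7 → ✗
Fails at j=3 → formula fails.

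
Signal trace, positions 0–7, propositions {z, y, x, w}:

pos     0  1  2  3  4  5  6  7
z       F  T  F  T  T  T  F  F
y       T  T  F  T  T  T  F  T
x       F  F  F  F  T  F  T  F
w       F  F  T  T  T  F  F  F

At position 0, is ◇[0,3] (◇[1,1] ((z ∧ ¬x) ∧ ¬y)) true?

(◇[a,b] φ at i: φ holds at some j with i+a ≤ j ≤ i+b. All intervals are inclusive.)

Check ◇[1,1] ((z ∧ ¬x) ∧ ¬y) at each j in [0,3]:
  j=0: fails (none in [1,1])
  j=1: fails (none in [2,2])
  j=2: fails (none in [3,3])
  j=3: fails (none in [4,4])
No position in the window satisfies it → formula fails.

Does not hold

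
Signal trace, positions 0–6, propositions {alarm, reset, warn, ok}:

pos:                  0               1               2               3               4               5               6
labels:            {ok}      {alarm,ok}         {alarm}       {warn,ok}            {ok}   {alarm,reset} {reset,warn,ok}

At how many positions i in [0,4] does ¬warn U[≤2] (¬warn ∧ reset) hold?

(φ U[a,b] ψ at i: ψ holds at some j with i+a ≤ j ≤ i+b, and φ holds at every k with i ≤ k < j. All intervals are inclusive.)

1

Evaluate at each i in [0,4]:
  i=0: ✗ (no rhs in [0,2])
  i=1: ✗ (no rhs in [1,3])
  i=2: ✗ (no rhs in [2,4])
  i=3: ✗ (lhs fails at k=3 before rhs at j=5)
  i=4: ✓ (rhs at j=5; lhs holds on [4,4])
Positions where it holds: {4} → 1.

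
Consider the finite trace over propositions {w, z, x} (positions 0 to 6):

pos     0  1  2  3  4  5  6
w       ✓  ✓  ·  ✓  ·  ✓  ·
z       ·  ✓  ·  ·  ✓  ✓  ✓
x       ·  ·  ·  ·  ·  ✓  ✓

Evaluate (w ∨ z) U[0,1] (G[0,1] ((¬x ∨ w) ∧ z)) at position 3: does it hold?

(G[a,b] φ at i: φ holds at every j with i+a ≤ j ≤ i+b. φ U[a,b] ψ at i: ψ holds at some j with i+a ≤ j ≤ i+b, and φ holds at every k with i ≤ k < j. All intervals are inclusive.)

Need some j in [3,4] with G[0,1] ((¬x ∨ w) ∧ z), and (w ∨ z) at every k in [3,j-1].
  j=3: G[0,1] ((¬x ∨ w) ∧ z) — fails at 3.
  j=4: G[0,1] ((¬x ∨ w) ∧ z) holds; (w ∨ z) holds at every k in [3,3] → satisfied.

Holds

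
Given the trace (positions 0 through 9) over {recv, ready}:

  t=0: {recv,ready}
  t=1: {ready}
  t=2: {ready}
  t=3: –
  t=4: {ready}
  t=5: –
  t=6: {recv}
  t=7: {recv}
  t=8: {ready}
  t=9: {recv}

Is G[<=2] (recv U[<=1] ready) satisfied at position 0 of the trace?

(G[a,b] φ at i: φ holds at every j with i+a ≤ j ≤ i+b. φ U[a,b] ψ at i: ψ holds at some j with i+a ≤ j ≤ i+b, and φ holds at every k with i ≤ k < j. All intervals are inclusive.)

True

Check (recv U[<=1] ready) at every j in [0,2]:
  j=0: holds
  j=1: holds
  j=2: holds
All positions satisfy it → formula holds.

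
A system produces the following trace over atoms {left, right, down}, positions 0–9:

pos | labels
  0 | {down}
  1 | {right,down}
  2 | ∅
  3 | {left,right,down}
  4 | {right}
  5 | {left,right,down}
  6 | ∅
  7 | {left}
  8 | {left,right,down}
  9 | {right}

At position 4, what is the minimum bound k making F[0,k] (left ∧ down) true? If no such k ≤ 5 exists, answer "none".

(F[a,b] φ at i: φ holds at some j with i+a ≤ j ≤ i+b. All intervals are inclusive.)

Scan j = 4,5,… for (left ∧ down):
  j=4: fails
  j=5: holds
First hit at j=5, so smallest k = 5-4 = 1.

1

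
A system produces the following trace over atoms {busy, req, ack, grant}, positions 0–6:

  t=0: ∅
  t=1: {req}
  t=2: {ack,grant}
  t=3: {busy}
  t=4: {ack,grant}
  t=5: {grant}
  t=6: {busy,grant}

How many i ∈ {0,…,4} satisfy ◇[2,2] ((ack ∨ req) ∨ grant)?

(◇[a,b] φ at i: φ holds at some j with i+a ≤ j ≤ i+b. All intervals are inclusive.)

4

Evaluate at each i in [0,4]:
  i=0: ✓ (witness j=2)
  i=1: ✗ (none in [3,3])
  i=2: ✓ (witness j=4)
  i=3: ✓ (witness j=5)
  i=4: ✓ (witness j=6)
Positions where it holds: {0, 2, 3, 4} → 4.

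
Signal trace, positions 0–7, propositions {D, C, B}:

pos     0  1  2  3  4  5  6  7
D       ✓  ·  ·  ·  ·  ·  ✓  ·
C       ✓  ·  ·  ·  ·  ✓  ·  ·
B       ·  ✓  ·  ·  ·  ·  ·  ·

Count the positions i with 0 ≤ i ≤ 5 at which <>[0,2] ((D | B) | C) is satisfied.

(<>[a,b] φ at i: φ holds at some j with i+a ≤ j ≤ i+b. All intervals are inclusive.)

5

Evaluate at each i in [0,5]:
  i=0: ✓ (witness j=0)
  i=1: ✓ (witness j=1)
  i=2: ✗ (none in [2,4])
  i=3: ✓ (witness j=5)
  i=4: ✓ (witness j=5)
  i=5: ✓ (witness j=5)
Positions where it holds: {0, 1, 3, 4, 5} → 5.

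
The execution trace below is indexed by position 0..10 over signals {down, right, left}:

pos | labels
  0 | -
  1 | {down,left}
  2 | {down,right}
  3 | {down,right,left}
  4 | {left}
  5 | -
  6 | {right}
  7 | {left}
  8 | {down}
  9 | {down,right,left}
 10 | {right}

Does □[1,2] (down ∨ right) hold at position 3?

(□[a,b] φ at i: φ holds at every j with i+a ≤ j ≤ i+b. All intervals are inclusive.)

No

Check (down ∨ right) at every j in [4,5]:
  j=4: false
  j=5: false
Fails at j=4 → formula fails.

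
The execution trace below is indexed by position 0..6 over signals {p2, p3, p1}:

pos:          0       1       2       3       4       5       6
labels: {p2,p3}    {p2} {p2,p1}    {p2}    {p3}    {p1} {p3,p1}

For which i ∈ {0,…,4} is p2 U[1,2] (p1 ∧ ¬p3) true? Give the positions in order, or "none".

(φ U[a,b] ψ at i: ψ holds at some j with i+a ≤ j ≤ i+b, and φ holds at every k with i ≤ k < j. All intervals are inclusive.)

0, 1

Evaluate at each i in [0,4]:
  i=0: ✓ (rhs at j=2; lhs holds on [0,1])
  i=1: ✓ (rhs at j=2; lhs holds on [1,1])
  i=2: ✗ (no rhs in [3,4])
  i=3: ✗ (lhs fails at k=4 before rhs at j=5)
  i=4: ✗ (lhs fails at k=4 before rhs at j=5)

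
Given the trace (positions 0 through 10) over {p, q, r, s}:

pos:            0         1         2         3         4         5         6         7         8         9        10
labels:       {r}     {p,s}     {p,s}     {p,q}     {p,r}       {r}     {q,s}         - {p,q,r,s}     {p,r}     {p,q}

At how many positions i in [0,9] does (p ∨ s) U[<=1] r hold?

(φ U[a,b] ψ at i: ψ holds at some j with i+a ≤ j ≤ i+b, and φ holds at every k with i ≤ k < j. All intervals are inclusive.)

6

Evaluate at each i in [0,9]:
  i=0: ✓ (rhs at j=0)
  i=1: ✗ (no rhs in [1,2])
  i=2: ✗ (no rhs in [2,3])
  i=3: ✓ (rhs at j=4; lhs holds on [3,3])
  i=4: ✓ (rhs at j=4)
  i=5: ✓ (rhs at j=5)
  i=6: ✗ (no rhs in [6,7])
  i=7: ✗ (lhs fails at k=7 before rhs at j=8)
  i=8: ✓ (rhs at j=8)
  i=9: ✓ (rhs at j=9)
Positions where it holds: {0, 3, 4, 5, 8, 9} → 6.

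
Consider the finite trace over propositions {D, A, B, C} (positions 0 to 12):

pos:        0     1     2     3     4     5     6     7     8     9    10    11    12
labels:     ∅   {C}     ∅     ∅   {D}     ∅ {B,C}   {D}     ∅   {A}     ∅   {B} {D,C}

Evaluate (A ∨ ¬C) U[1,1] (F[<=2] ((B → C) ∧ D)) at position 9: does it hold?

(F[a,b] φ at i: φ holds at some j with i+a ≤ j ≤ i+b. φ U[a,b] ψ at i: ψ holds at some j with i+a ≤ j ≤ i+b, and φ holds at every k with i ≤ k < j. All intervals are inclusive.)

Need some j in [10,10] with F[<=2] ((B → C) ∧ D), and (A ∨ ¬C) at every k in [9,j-1].
  j=10: F[<=2] ((B → C) ∧ D) holds; (A ∨ ¬C) holds at every k in [9,9] → satisfied.

Yes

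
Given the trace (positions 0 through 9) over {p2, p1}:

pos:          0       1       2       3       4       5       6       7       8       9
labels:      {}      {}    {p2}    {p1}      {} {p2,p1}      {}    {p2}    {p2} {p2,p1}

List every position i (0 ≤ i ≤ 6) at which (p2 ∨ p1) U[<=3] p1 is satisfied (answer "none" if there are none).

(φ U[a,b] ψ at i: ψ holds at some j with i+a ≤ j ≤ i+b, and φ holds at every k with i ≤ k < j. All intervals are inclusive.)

2, 3, 5

Evaluate at each i in [0,6]:
  i=0: ✗ (lhs fails at k=0 before rhs at j=3)
  i=1: ✗ (lhs fails at k=1 before rhs at j=3)
  i=2: ✓ (rhs at j=3; lhs holds on [2,2])
  i=3: ✓ (rhs at j=3)
  i=4: ✗ (lhs fails at k=4 before rhs at j=5)
  i=5: ✓ (rhs at j=5)
  i=6: ✗ (lhs fails at k=6 before rhs at j=9)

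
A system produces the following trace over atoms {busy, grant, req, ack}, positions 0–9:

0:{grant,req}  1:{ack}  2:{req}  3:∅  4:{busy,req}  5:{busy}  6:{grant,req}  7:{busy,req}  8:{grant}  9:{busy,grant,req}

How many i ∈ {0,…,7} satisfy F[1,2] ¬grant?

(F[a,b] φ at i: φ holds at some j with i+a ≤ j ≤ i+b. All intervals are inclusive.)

7

Evaluate at each i in [0,7]:
  i=0: ✓ (witness j=1)
  i=1: ✓ (witness j=2)
  i=2: ✓ (witness j=3)
  i=3: ✓ (witness j=4)
  i=4: ✓ (witness j=5)
  i=5: ✓ (witness j=7)
  i=6: ✓ (witness j=7)
  i=7: ✗ (none in [8,9])
Positions where it holds: {0, 1, 2, 3, 4, 5, 6} → 7.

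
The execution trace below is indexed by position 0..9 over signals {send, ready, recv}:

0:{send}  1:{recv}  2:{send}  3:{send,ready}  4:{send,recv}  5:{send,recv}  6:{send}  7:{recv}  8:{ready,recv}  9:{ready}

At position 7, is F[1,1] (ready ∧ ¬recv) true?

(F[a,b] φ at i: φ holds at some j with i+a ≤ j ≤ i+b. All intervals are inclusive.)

Check (ready ∧ ¬recv) at each j in [8,8]:
  j=8: false
No position in the window satisfies it → formula fails.

False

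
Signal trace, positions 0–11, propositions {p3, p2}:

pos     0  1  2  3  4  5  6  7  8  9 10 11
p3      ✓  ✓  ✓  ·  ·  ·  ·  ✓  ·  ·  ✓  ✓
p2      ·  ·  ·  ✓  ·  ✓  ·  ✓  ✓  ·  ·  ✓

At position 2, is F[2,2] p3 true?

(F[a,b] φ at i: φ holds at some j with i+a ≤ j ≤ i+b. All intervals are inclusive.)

No

Check p3 at each j in [4,4]:
  j=4: false
No position in the window satisfies it → formula fails.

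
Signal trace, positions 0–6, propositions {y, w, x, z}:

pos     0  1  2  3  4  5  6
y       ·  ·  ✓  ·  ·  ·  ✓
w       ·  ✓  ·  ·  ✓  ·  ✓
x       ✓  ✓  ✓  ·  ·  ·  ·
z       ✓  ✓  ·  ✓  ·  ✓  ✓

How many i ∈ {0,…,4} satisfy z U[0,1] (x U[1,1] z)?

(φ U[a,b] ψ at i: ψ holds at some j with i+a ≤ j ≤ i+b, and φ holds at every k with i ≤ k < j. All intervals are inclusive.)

3

Evaluate at each i in [0,4]:
  i=0: ✓ (rhs at j=0)
  i=1: ✓ (rhs at j=2; lhs holds on [1,1])
  i=2: ✓ (rhs at j=2)
  i=3: ✗ (no rhs in [3,4])
  i=4: ✗ (no rhs in [4,5])
Positions where it holds: {0, 1, 2} → 3.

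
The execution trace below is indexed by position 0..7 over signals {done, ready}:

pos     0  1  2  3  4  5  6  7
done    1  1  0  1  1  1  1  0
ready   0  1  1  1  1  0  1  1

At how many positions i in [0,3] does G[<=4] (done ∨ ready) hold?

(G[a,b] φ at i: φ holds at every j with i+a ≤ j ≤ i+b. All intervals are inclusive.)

4

Evaluate at each i in [0,3]:
  i=0: ✓ (all of [0,4])
  i=1: ✓ (all of [1,5])
  i=2: ✓ (all of [2,6])
  i=3: ✓ (all of [3,7])
Positions where it holds: {0, 1, 2, 3} → 4.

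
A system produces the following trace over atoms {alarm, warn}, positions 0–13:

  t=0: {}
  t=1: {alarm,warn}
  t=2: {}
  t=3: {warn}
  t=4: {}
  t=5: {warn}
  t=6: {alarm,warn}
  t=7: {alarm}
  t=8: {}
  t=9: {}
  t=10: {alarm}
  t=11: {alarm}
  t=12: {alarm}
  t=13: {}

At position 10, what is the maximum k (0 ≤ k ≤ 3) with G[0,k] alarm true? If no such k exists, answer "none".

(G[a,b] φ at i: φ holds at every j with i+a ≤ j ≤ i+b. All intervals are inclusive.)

2

alarm must hold from j=10 onward; find where it first fails.
  j=10: holds
  j=11: holds
  j=12: holds
  j=13: fails
Holds on [10,12], so largest k = 2.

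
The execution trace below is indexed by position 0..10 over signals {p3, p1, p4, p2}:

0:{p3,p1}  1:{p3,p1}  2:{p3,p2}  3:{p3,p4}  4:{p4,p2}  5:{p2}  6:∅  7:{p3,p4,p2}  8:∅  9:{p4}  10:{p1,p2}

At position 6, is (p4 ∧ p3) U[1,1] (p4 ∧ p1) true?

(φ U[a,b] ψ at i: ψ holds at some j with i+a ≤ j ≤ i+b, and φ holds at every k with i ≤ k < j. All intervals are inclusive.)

Need some j in [7,7] with (p4 ∧ p1), and (p4 ∧ p3) at every k in [6,j-1].
  j=7: (p4 ∧ p1) false.
No j in the window works → until fails.

Does not hold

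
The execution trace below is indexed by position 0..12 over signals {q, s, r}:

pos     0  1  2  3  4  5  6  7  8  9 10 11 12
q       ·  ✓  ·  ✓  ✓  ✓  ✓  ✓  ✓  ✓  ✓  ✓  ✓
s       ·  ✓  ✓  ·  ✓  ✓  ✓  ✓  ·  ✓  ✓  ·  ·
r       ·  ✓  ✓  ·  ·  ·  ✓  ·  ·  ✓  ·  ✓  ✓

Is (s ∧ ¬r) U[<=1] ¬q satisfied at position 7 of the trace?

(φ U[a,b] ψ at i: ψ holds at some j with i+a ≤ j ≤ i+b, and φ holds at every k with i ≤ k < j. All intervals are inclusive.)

Does not hold

Need some j in [7,8] with ¬q, and (s ∧ ¬r) at every k in [7,j-1].
  j=7: ¬q false.
  j=8: ¬q false.
No j in the window works → until fails.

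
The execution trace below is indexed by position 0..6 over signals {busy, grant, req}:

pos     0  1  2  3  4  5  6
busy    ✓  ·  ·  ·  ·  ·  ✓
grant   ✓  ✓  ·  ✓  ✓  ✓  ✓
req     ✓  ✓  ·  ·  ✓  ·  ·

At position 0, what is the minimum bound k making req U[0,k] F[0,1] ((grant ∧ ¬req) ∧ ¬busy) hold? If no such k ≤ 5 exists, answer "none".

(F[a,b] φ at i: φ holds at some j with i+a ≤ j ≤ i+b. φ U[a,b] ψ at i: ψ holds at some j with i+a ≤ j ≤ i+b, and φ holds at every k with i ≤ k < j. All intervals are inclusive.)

Need earliest j ≥ 0 with F[0,1] ((grant ∧ ¬req) ∧ ¬busy), and req at every k in [0,j-1].
  j=0: rhs fails.
  j=1: rhs fails.
  j=2: rhs holds; lhs holds on [0,1]. k = 2.

2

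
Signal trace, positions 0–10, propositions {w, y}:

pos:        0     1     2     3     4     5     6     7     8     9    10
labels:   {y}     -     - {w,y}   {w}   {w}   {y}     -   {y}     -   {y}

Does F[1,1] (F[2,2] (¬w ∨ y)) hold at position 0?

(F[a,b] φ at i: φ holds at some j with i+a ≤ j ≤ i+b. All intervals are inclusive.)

Holds

Check F[2,2] (¬w ∨ y) at each j in [1,1]:
  j=1: holds (witness at 3)
Found at j=1 → formula holds.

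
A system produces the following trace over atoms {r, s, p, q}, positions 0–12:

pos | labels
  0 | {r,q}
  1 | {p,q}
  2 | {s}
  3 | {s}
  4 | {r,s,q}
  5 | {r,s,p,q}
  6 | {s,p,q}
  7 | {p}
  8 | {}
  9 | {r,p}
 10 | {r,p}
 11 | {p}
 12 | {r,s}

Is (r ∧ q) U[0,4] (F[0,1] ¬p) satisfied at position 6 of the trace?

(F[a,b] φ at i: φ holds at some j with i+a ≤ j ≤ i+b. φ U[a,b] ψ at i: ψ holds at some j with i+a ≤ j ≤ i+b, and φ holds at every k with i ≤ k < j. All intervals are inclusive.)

Does not hold

Need some j in [6,10] with F[0,1] ¬p, and (r ∧ q) at every k in [6,j-1].
  j=6: F[0,1] ¬p — fails (none in [6,7]).
  j=7: F[0,1] ¬p holds, but (r ∧ q) fails at k=6 → not this j.
  j=8: F[0,1] ¬p holds, but (r ∧ q) fails at k=6 → not this j.
  j=9: F[0,1] ¬p — fails (none in [9,10]).
  j=10: F[0,1] ¬p — fails (none in [10,11]).
No j in the window works → until fails.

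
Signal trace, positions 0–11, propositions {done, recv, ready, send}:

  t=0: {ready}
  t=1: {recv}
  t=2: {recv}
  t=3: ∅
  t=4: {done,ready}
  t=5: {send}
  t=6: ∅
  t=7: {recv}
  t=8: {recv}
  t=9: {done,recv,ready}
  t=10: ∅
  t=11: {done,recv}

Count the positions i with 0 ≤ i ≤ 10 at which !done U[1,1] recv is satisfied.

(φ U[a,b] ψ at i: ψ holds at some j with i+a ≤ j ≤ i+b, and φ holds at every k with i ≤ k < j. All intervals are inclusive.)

6

Evaluate at each i in [0,10]:
  i=0: ✓ (rhs at j=1; lhs holds on [0,0])
  i=1: ✓ (rhs at j=2; lhs holds on [1,1])
  i=2: ✗ (no rhs in [3,3])
  i=3: ✗ (no rhs in [4,4])
  i=4: ✗ (no rhs in [5,5])
  i=5: ✗ (no rhs in [6,6])
  i=6: ✓ (rhs at j=7; lhs holds on [6,6])
  i=7: ✓ (rhs at j=8; lhs holds on [7,7])
  i=8: ✓ (rhs at j=9; lhs holds on [8,8])
  i=9: ✗ (no rhs in [10,10])
  i=10: ✓ (rhs at j=11; lhs holds on [10,10])
Positions where it holds: {0, 1, 6, 7, 8, 10} → 6.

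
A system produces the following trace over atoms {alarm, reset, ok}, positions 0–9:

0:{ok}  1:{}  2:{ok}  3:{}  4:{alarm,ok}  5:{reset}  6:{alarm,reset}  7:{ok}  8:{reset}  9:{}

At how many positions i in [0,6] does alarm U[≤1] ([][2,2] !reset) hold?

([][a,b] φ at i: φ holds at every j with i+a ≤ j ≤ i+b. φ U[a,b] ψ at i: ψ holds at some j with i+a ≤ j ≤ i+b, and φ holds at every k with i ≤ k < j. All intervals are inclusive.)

Evaluate at each i in [0,6]:
  i=0: ✓ (rhs at j=0)
  i=1: ✓ (rhs at j=1)
  i=2: ✓ (rhs at j=2)
  i=3: ✗ (no rhs in [3,4])
  i=4: ✓ (rhs at j=5; lhs holds on [4,4])
  i=5: ✓ (rhs at j=5)
  i=6: ✓ (rhs at j=7; lhs holds on [6,6])
Positions where it holds: {0, 1, 2, 4, 5, 6} → 6.

6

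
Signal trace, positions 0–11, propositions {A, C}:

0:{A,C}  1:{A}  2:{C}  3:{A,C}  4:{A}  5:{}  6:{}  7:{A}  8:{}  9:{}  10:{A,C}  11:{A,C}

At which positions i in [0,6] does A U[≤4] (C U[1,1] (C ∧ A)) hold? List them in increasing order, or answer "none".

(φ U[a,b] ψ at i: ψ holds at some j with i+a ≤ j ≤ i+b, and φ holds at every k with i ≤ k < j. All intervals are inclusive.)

Evaluate at each i in [0,6]:
  i=0: ✓ (rhs at j=2; lhs holds on [0,1])
  i=1: ✓ (rhs at j=2; lhs holds on [1,1])
  i=2: ✓ (rhs at j=2)
  i=3: ✗ (no rhs in [3,7])
  i=4: ✗ (no rhs in [4,8])
  i=5: ✗ (no rhs in [5,9])
  i=6: ✗ (lhs fails at k=6 before rhs at j=10)

0, 1, 2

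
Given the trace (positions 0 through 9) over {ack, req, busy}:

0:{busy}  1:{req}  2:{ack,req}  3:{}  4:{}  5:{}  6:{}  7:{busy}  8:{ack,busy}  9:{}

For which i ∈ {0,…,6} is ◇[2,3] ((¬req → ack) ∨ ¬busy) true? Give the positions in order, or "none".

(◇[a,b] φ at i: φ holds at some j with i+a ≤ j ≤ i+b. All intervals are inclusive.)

0, 1, 2, 3, 4, 5, 6

Evaluate at each i in [0,6]:
  i=0: ✓ (witness j=2)
  i=1: ✓ (witness j=3)
  i=2: ✓ (witness j=4)
  i=3: ✓ (witness j=5)
  i=4: ✓ (witness j=6)
  i=5: ✓ (witness j=8)
  i=6: ✓ (witness j=8)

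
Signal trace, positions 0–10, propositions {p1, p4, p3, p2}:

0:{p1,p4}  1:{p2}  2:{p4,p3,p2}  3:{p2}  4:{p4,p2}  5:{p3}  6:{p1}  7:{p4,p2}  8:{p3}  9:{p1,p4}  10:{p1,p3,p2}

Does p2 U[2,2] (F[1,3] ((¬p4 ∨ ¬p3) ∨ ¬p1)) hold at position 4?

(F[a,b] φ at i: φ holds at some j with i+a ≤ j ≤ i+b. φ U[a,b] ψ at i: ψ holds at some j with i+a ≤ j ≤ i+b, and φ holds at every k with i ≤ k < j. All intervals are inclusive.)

Need some j in [6,6] with F[1,3] ((¬p4 ∨ ¬p3) ∨ ¬p1), and p2 at every k in [4,j-1].
  j=6: F[1,3] ((¬p4 ∨ ¬p3) ∨ ¬p1) holds, but p2 fails at k=5 → not this j.
No j in the window works → until fails.

False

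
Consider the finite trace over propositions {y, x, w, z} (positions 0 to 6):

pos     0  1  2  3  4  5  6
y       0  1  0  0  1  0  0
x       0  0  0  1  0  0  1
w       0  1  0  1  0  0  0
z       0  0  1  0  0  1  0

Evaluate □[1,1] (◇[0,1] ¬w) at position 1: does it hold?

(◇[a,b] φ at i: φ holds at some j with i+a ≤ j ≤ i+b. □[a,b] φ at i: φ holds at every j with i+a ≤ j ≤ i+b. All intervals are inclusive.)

True

Check ◇[0,1] ¬w at every j in [2,2]:
  j=2: holds (witness at 2)
All positions satisfy it → formula holds.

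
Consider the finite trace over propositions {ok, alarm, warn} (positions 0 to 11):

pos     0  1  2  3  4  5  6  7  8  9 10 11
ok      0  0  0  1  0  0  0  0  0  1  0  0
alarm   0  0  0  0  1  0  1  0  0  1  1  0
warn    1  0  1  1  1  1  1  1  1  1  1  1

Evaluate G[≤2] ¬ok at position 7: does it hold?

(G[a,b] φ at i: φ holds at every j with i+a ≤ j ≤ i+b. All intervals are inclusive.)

Check ¬ok at every j in [7,9]:
  j=7: true
  j=8: true
  j=9: false
Fails at j=9 → formula fails.

Does not hold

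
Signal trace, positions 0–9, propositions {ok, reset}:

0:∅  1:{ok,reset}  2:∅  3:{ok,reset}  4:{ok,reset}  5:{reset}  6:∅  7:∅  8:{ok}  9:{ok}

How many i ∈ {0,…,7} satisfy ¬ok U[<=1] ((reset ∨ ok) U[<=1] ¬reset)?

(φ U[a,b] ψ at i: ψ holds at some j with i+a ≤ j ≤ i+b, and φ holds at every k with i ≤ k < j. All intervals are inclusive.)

Evaluate at each i in [0,7]:
  i=0: ✓ (rhs at j=0)
  i=1: ✓ (rhs at j=1)
  i=2: ✓ (rhs at j=2)
  i=3: ✗ (no rhs in [3,4])
  i=4: ✗ (lhs fails at k=4 before rhs at j=5)
  i=5: ✓ (rhs at j=5)
  i=6: ✓ (rhs at j=6)
  i=7: ✓ (rhs at j=7)
Positions where it holds: {0, 1, 2, 5, 6, 7} → 6.

6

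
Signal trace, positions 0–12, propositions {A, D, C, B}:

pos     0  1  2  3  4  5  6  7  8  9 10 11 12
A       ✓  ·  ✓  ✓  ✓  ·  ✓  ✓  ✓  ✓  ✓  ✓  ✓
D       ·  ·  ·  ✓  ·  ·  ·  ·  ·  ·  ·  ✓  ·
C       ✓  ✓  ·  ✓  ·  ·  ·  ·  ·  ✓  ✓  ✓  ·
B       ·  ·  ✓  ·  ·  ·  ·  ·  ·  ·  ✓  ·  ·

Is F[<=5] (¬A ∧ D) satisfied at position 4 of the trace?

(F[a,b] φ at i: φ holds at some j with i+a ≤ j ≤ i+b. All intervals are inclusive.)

Check (¬A ∧ D) at each j in [4,9]:
  j=4: false
  j=5: false
  j=6: false
  j=7: false
  j=8: false
  j=9: false
No position in the window satisfies it → formula fails.

No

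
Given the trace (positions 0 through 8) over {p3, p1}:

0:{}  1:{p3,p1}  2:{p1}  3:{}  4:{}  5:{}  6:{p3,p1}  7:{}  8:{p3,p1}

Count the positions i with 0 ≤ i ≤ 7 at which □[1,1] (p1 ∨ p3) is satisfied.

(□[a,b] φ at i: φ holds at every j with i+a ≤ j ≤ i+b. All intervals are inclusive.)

Evaluate at each i in [0,7]:
  i=0: ✓ (all of [1,1])
  i=1: ✓ (all of [2,2])
  i=2: ✗ (fails at j=3)
  i=3: ✗ (fails at j=4)
  i=4: ✗ (fails at j=5)
  i=5: ✓ (all of [6,6])
  i=6: ✗ (fails at j=7)
  i=7: ✓ (all of [8,8])
Positions where it holds: {0, 1, 5, 7} → 4.

4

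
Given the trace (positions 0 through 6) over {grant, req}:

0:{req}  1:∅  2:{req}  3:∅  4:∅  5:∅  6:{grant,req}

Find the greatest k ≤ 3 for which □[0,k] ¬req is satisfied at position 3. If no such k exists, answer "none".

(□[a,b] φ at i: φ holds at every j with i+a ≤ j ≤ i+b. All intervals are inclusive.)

2

¬req must hold from j=3 onward; find where it first fails.
  j=3: holds
  j=4: holds
  j=5: holds
  j=6: fails
Holds on [3,5], so largest k = 2.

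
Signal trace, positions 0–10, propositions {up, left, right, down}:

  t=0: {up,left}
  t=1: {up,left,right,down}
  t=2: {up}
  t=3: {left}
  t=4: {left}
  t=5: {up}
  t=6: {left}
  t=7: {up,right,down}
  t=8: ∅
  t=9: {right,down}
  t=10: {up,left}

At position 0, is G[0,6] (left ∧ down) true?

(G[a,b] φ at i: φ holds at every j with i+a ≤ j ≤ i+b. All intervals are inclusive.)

Does not hold

Check (left ∧ down) at every j in [0,6]:
  j=0: false
  j=1: true
  j=2: false
  j=3: false
  j=4: false
  j=5: false
  j=6: false
Fails at j=0 → formula fails.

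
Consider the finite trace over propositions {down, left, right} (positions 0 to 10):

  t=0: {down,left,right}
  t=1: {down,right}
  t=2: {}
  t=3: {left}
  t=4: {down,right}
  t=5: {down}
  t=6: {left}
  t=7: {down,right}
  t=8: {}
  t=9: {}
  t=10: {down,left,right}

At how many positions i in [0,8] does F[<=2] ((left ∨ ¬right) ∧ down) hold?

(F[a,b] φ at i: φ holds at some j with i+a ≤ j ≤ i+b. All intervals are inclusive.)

5

Evaluate at each i in [0,8]:
  i=0: ✓ (witness j=0)
  i=1: ✗ (none in [1,3])
  i=2: ✗ (none in [2,4])
  i=3: ✓ (witness j=5)
  i=4: ✓ (witness j=5)
  i=5: ✓ (witness j=5)
  i=6: ✗ (none in [6,8])
  i=7: ✗ (none in [7,9])
  i=8: ✓ (witness j=10)
Positions where it holds: {0, 3, 4, 5, 8} → 5.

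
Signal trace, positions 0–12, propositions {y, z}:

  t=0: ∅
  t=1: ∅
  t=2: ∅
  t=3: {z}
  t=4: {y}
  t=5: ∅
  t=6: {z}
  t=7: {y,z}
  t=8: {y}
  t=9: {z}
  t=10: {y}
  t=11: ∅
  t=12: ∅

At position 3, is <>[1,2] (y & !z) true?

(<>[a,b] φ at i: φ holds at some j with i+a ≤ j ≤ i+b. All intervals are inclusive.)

Check (y & !z) at each j in [4,5]:
  j=4: true
  j=5: false
Found at j=4 → formula holds.

Holds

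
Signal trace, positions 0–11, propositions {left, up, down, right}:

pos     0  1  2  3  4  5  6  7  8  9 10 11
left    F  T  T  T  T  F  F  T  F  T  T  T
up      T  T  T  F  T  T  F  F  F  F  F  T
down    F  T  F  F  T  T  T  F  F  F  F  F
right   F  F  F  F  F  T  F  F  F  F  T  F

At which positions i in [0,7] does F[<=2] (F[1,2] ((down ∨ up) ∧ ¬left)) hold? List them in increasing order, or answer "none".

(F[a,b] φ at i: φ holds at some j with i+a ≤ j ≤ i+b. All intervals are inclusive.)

1, 2, 3, 4, 5

Evaluate at each i in [0,7]:
  i=0: ✗ (none in [0,2])
  i=1: ✓ (witness j=3)
  i=2: ✓ (witness j=3)
  i=3: ✓ (witness j=3)
  i=4: ✓ (witness j=4)
  i=5: ✓ (witness j=5)
  i=6: ✗ (none in [6,8])
  i=7: ✗ (none in [7,9])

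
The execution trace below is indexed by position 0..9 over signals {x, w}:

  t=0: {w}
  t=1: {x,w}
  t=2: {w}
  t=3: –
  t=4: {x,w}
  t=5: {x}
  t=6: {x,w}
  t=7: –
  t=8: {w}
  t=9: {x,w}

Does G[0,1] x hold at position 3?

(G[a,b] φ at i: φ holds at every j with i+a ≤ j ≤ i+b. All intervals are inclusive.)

Does not hold

Check x at every j in [3,4]:
  j=3: false
  j=4: true
Fails at j=3 → formula fails.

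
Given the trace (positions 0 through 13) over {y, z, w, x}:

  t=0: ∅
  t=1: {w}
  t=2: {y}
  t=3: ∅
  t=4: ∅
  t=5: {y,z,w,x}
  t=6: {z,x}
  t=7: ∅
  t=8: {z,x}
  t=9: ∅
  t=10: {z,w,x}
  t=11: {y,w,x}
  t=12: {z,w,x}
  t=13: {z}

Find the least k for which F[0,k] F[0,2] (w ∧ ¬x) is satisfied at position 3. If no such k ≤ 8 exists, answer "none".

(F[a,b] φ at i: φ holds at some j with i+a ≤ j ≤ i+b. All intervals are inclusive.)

none

Scan j = 3,4,… for F[0,2] (w ∧ ¬x):
  j=3: fails
  j=4: fails
  j=5: fails
  j=6: fails
  j=7: fails
  j=8: fails
  j=9: fails
  j=10: fails
  j=11: fails
No j in [3,11] satisfies it → none.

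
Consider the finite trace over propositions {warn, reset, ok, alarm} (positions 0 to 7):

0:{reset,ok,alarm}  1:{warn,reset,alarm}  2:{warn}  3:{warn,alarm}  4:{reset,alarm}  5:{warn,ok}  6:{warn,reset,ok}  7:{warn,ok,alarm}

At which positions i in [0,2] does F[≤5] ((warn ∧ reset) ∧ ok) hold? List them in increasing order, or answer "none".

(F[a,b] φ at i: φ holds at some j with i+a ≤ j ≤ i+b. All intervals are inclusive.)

Evaluate at each i in [0,2]:
  i=0: ✗ (none in [0,5])
  i=1: ✓ (witness j=6)
  i=2: ✓ (witness j=6)

1, 2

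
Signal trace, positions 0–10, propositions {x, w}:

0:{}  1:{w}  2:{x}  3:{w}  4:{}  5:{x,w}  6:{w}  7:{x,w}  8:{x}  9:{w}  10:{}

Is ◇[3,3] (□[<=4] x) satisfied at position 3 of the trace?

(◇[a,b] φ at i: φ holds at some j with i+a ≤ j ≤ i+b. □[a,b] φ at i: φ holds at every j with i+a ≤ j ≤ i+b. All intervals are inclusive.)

Check □[<=4] x at each j in [6,6]:
  j=6: fails at 6
No position in the window satisfies it → formula fails.

Does not hold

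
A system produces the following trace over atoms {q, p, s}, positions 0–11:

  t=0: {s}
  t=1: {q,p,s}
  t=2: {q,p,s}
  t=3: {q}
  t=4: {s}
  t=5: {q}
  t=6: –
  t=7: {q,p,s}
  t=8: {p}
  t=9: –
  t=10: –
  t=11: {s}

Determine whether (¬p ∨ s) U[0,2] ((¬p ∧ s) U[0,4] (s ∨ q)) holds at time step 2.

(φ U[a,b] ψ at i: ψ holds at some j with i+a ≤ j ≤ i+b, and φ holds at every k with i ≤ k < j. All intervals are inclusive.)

Need some j in [2,4] with ((¬p ∧ s) U[0,4] (s ∨ q)), and (¬p ∨ s) at every k in [2,j-1].
  j=2: ((¬p ∧ s) U[0,4] (s ∨ q)) holds; no prefix to check → satisfied.

Yes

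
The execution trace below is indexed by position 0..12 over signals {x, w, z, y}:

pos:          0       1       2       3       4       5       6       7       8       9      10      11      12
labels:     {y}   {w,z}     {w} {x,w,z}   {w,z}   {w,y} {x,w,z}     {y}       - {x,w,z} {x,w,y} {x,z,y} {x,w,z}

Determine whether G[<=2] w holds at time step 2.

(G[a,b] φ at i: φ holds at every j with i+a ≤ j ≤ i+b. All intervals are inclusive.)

Check w at every j in [2,4]:
  j=2: true
  j=3: true
  j=4: true
All positions satisfy it → formula holds.

Holds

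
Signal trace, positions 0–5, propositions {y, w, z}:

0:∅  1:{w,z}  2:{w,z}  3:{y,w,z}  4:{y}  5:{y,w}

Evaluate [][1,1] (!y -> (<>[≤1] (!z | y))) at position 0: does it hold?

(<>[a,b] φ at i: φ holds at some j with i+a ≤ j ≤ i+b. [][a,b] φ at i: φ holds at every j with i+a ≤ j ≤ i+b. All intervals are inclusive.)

Check (!y -> (<>[≤1] (!z | y))) at every j in [1,1]:
  j=1: antecedent true; consequent fails (none in [1,2]) → ✗
Fails at j=1 → formula fails.

No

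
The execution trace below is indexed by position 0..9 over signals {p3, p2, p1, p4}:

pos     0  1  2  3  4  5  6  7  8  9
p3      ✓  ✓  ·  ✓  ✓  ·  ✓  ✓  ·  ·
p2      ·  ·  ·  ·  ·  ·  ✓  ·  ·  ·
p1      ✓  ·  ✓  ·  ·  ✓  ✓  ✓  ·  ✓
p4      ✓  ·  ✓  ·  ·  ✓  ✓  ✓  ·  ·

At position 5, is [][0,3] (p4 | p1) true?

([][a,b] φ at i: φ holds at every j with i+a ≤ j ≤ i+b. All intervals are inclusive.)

Check (p4 | p1) at every j in [5,8]:
  j=5: true
  j=6: true
  j=7: true
  j=8: false
Fails at j=8 → formula fails.

Does not hold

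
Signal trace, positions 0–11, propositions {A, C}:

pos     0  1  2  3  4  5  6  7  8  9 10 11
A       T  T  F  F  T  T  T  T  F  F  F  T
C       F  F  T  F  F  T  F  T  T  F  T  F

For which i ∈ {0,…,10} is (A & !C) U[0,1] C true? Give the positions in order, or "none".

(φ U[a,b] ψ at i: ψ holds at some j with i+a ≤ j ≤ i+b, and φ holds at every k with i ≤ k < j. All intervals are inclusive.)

Evaluate at each i in [0,10]:
  i=0: ✗ (no rhs in [0,1])
  i=1: ✓ (rhs at j=2; lhs holds on [1,1])
  i=2: ✓ (rhs at j=2)
  i=3: ✗ (no rhs in [3,4])
  i=4: ✓ (rhs at j=5; lhs holds on [4,4])
  i=5: ✓ (rhs at j=5)
  i=6: ✓ (rhs at j=7; lhs holds on [6,6])
  i=7: ✓ (rhs at j=7)
  i=8: ✓ (rhs at j=8)
  i=9: ✗ (lhs fails at k=9 before rhs at j=10)
  i=10: ✓ (rhs at j=10)

1, 2, 4, 5, 6, 7, 8, 10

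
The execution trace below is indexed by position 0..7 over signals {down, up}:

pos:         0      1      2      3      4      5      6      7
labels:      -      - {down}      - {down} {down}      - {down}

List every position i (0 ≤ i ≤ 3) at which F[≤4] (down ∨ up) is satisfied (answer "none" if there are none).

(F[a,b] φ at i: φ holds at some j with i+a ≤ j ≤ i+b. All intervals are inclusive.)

Evaluate at each i in [0,3]:
  i=0: ✓ (witness j=2)
  i=1: ✓ (witness j=2)
  i=2: ✓ (witness j=2)
  i=3: ✓ (witness j=4)

0, 1, 2, 3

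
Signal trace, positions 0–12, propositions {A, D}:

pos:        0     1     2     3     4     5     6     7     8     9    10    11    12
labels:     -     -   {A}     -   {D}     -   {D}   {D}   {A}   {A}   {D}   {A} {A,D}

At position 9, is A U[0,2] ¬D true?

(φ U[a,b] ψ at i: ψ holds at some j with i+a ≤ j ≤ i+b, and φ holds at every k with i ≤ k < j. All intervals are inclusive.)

Yes

Need some j in [9,11] with ¬D, and A at every k in [9,j-1].
  j=9: ¬D holds; no prefix to check → satisfied.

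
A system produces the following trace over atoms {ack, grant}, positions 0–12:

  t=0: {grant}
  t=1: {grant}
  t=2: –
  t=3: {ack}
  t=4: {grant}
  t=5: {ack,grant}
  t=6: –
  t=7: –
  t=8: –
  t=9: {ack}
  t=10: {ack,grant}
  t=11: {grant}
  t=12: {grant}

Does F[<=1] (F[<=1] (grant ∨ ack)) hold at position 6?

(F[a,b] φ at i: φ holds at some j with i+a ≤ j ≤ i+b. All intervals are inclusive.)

Check F[<=1] (grant ∨ ack) at each j in [6,7]:
  j=6: fails (none in [6,7])
  j=7: fails (none in [7,8])
No position in the window satisfies it → formula fails.

No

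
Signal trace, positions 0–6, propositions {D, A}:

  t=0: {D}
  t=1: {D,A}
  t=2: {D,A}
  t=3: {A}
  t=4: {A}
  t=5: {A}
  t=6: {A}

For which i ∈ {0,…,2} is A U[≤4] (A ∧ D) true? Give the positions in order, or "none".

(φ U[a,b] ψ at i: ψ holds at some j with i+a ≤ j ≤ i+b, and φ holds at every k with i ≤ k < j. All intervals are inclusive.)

Evaluate at each i in [0,2]:
  i=0: ✗ (lhs fails at k=0 before rhs at j=1)
  i=1: ✓ (rhs at j=1)
  i=2: ✓ (rhs at j=2)

1, 2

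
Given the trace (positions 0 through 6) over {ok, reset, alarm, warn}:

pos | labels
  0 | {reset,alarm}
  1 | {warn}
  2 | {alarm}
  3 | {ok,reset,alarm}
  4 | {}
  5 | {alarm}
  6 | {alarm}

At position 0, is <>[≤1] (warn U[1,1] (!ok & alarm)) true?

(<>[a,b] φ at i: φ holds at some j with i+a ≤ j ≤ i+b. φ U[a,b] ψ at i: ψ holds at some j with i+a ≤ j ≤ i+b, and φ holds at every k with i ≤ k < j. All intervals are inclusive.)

Yes

Check (warn U[1,1] (!ok & alarm)) at each j in [0,1]:
  j=0: fails
  j=1: holds
Found at j=1 → formula holds.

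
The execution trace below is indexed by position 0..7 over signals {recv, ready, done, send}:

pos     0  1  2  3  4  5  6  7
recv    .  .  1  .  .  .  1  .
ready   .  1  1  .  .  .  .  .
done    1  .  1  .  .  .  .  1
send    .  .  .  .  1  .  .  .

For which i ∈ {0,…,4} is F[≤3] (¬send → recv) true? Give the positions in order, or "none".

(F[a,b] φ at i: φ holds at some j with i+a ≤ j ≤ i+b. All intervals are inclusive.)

Evaluate at each i in [0,4]:
  i=0: ✓ (witness j=2)
  i=1: ✓ (witness j=2)
  i=2: ✓ (witness j=2)
  i=3: ✓ (witness j=4)
  i=4: ✓ (witness j=4)

0, 1, 2, 3, 4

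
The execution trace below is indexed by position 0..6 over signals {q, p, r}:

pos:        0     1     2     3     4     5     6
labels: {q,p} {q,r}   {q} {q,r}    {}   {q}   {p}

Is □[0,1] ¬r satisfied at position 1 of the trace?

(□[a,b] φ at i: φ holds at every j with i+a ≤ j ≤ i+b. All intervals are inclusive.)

Check ¬r at every j in [1,2]:
  j=1: false
  j=2: true
Fails at j=1 → formula fails.

No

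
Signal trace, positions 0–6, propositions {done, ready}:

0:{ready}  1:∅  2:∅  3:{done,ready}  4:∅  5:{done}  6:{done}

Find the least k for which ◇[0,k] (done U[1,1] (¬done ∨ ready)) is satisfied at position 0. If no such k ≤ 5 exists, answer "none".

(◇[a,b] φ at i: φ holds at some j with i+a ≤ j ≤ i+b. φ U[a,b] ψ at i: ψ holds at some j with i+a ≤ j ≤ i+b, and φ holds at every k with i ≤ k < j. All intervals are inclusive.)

Scan j = 0,1,… for (done U[1,1] (¬done ∨ ready)):
  j=0: fails
  j=1: fails
  j=2: fails
  j=3: holds
First hit at j=3, so smallest k = 3-0 = 3.

3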